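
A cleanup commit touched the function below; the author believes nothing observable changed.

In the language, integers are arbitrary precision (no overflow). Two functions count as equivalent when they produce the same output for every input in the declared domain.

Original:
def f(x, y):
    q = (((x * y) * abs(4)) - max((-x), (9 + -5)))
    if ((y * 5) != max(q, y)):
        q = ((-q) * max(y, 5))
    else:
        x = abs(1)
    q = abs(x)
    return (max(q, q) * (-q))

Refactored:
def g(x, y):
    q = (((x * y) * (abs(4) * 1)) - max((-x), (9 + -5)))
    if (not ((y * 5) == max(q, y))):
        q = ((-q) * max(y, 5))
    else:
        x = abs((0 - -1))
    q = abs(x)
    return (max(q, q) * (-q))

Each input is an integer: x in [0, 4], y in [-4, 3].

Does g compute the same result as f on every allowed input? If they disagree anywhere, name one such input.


The two are interchangeable: arithmetic usage differs; comparison usage differs; constant usage differs; boolean connective usage differs, and every declared input agrees.
As a probe, take x=2, y=-4: f runs q becomes -36; next ((y * 5) != max(q, y)) evaluates to true; next q becomes 180; next q becomes 2; next final value -4; g runs q becomes -36; next (not ((y * 5) == max(q, y))) evaluates to true; next q becomes 180; next q becomes 2; next final value -4; both end at -4.
Every one of the 40 inputs gives matching results.
verdict: equivalent


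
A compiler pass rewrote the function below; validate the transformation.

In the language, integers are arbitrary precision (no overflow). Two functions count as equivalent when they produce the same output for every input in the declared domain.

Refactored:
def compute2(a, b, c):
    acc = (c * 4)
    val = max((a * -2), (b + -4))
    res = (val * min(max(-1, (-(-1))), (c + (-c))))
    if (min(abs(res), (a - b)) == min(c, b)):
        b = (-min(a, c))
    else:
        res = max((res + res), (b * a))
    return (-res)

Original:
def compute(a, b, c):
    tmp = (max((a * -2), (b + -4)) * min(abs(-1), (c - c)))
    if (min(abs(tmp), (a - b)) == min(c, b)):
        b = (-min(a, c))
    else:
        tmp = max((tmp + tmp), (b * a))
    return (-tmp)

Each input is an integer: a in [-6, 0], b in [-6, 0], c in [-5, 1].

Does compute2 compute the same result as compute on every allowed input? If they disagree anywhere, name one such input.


Equivalent — the differences include statement counts differ; min/max/abs usage differs; constant usage differs; arithmetic usage differs; local variable names differ, yet no declared input distinguishes the two.
Spot check at a=-6, b=-4, c=0 — compute: tmp := 0 | (min(abs(tmp), (a - b)) == min(c, b)): false | tmp := 24 | result -24. compute2: acc := 0 | val := 12 | res := 0 | (min(abs(res), (a - b)) == min(c, b)): false | res := 24 | result -24. Both give -24.
Every one of the 343 inputs gives matching results.
verdict: equivalent


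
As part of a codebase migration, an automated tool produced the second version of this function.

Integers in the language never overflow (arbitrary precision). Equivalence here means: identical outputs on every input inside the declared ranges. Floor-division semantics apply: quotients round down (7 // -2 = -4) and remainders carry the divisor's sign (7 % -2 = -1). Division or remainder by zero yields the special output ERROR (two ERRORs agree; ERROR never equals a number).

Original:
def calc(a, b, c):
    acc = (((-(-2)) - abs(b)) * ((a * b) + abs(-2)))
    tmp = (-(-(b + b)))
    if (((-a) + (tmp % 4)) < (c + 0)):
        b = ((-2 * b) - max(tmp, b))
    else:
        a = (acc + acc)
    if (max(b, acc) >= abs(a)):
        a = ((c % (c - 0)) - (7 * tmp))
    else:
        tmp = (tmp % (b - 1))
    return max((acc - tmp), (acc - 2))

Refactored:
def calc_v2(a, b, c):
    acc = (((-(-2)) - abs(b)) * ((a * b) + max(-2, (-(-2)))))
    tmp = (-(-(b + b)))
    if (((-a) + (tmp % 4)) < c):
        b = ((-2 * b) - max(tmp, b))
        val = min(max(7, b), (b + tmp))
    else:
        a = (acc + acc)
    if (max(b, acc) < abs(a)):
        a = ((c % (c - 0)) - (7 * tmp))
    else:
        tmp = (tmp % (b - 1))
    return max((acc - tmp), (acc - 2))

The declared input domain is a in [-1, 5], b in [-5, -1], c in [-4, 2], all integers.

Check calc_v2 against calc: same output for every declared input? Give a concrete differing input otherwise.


Take a=-1, b=-5, c=-4.
calc: acc := -21 | tmp := -10 | (((-a) + (tmp % 4)) < (c + 0)): false | a := -42 | (max(b, acc) >= abs(a)): false | tmp := -4 | result -17
calc_v2: acc := -21 | tmp := -10 | (((-a) + (tmp % 4)) < c): false | a := -42 | (max(b, acc) < abs(a)): true | a := 70 | result -11
-17 against -11: the behavior changed.
verdict: not equivalent; witness: a=-1, b=-5, c=-4


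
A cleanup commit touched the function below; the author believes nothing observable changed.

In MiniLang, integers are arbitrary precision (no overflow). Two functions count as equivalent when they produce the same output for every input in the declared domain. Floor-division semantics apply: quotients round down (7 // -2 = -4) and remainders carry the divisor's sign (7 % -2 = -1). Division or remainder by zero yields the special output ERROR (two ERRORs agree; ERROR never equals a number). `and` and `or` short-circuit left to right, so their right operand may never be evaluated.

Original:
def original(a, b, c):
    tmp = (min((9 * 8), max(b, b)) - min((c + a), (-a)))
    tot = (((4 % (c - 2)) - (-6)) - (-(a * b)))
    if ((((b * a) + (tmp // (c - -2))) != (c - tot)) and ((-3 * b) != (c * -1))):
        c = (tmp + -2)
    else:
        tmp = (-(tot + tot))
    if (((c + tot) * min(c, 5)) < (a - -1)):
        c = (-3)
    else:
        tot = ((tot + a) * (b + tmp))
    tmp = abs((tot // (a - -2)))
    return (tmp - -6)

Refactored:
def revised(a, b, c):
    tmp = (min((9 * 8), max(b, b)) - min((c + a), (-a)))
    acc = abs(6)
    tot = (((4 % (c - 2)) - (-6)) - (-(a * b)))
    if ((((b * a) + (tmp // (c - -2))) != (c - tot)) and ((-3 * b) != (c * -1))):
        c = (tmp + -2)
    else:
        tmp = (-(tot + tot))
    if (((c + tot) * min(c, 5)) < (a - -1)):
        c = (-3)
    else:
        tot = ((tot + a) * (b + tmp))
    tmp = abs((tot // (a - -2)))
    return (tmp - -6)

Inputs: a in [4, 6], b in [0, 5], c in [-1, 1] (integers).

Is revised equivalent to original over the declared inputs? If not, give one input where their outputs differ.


Behavior is preserved: although local variable names differ, statement counts differ, constant usage differs, min/max/abs usage differs, the outputs never diverge.
Spot check at a=6, b=2, c=1 — original: tmp = 8; tot = 18; ((((b * a) + (tmp // (c - -2))) != (c - tot)) and ((-3 * b) != (c * -1))) -> true; c = 6; (((c + tot) * min(c, 5)) < (a - -1)) -> false; tot = 240; tmp = 30; return 36. revised: tmp = 8; acc = 6; tot = 18; ((((b * a) + (tmp // (c - -2))) != (c - tot)) and ((-3 * b) != (c * -1))) -> true; c = 6; (((c + tot) * min(c, 5)) < (a - -1)) -> false; tot = 240; tmp = 30; return 36. Both give 36.
Sweeping the whole domain (54 inputs) finds no disagreement.
verdict: equivalent


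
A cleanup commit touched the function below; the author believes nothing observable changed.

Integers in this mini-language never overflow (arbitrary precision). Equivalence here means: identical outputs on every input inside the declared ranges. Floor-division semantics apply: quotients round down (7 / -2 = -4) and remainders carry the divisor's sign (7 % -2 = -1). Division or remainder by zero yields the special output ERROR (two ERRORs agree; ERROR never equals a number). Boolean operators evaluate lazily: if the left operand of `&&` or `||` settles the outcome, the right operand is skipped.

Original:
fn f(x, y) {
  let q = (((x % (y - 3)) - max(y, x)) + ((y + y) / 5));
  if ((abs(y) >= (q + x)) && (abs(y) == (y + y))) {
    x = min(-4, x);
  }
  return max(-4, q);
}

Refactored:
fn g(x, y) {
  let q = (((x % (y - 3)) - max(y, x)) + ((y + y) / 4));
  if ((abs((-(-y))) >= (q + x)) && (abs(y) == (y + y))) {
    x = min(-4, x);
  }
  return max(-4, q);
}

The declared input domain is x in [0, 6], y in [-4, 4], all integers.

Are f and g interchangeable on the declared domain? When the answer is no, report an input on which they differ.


The rewrite breaks on x=0, y=2, where the results are -2 and -1.
f: q becomes -2; next ((abs(y) >= (q + x)) && (abs(y) == (y + y))) evaluates to false; next final value -2
g: q becomes -1; next ((abs((-(-y))) >= (q + x)) && (abs(y) == (y + y))) evaluates to false; next final value -1
verdict: not equivalent; witness: x=0, y=2


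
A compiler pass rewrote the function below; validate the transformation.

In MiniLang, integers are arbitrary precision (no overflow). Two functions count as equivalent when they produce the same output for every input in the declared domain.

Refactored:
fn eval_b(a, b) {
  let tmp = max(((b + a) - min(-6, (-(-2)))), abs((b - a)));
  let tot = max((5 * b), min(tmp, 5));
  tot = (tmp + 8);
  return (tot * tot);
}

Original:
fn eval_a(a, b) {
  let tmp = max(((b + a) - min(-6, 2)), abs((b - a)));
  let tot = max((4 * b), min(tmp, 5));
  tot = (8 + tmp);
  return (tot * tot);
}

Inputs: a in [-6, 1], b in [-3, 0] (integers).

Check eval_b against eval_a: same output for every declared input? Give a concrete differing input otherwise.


Although `4` became `5`, no input in the stated domain can expose it.
Tracing a=-6, b=-2: eval_a: tmp = 4; tot = 4; tot = 12; return 144 | eval_b: tmp = 4; tot = 4; tot = 12; return 144 — matching result 144.
Every one of the 32 inputs gives matching results.
verdict: equivalent


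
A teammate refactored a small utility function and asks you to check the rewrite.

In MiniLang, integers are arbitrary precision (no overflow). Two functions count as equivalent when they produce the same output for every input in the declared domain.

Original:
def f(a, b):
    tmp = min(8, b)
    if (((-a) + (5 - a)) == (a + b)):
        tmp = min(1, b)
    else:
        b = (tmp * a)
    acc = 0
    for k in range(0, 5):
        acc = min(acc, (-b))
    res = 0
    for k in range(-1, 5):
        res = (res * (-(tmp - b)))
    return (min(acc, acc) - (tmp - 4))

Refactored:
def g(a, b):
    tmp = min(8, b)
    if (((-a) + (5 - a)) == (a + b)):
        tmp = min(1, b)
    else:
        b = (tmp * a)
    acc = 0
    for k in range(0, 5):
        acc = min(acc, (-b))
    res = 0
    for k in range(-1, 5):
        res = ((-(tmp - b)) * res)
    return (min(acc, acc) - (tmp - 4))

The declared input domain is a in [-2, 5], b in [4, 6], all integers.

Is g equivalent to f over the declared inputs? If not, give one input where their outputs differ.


Reading the diff, among the changes: same computation, different form.
One worked example (a=5, b=6) — f: tmp = 6; (((-a) + (5 - a)) == (a + b)) -> false; b = 30; acc = 0; [k=0]; acc = -30; [k=1]; acc = -30; [k=2]; acc = -30; [k=3]; acc = -30; [k=4]; acc = -30; res = 0; [k=-1]; res = 0; [k=0]; res = 0; [k=1]; res = 0; [k=2]; res = 0; [k=3]; res = 0; [k=4]; res = 0; return -32; g: tmp = 6; (((-a) + (5 - a)) == (a + b)) -> false; b = 30; acc = 0; [k=0]; acc = -30; [k=1]; acc = -30; [k=2]; acc = -30; [k=3]; acc = -30; [k=4]; acc = -30; res = 0; [k=-1]; res = 0; [k=0]; res = 0; [k=1]; res = 0; [k=2]; res = 0; [k=3]; res = 0; [k=4]; res = 0; return -32; agreement on -32.
Across all 24 domain points the two functions coincide.
verdict: equivalent


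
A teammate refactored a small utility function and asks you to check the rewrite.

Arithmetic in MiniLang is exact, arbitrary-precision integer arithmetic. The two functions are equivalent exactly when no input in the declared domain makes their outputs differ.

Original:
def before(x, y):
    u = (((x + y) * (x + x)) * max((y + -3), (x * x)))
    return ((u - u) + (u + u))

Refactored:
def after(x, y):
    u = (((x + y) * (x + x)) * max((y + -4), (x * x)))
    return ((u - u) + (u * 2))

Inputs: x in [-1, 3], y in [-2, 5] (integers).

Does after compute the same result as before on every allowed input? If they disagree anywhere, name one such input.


The rewrite breaks on x=-1, y=5, where the results are -32 and -16.
before: u=-16, then returns -32
after: u=-8, then returns -16
verdict: not equivalent; witness: x=-1, y=5


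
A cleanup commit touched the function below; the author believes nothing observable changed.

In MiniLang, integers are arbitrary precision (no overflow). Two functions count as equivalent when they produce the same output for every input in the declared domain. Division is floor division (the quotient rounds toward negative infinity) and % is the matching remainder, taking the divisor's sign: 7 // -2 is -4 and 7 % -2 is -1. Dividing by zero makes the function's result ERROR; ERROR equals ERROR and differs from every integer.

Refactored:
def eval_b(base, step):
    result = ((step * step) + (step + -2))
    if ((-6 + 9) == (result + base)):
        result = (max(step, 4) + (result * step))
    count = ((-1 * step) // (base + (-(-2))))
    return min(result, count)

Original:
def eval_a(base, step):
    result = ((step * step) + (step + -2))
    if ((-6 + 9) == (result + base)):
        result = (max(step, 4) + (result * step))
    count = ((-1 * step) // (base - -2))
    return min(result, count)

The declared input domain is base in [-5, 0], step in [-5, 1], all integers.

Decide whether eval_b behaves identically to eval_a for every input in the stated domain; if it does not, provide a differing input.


Behavior is preserved: although arithmetic usage differs, the outputs never diverge.
Tracing base=-2, step=1: eval_a: result becomes 0; next ((-6 + 9) == (result + base)) evaluates to false; next hits division by zero so the output is ERROR | eval_b: result becomes 0; next ((-6 + 9) == (result + base)) evaluates to false; next hits division by zero so the output is ERROR — matching result ERROR.
An exhaustive pass over the 42 declared inputs shows identical outputs.
verdict: equivalent


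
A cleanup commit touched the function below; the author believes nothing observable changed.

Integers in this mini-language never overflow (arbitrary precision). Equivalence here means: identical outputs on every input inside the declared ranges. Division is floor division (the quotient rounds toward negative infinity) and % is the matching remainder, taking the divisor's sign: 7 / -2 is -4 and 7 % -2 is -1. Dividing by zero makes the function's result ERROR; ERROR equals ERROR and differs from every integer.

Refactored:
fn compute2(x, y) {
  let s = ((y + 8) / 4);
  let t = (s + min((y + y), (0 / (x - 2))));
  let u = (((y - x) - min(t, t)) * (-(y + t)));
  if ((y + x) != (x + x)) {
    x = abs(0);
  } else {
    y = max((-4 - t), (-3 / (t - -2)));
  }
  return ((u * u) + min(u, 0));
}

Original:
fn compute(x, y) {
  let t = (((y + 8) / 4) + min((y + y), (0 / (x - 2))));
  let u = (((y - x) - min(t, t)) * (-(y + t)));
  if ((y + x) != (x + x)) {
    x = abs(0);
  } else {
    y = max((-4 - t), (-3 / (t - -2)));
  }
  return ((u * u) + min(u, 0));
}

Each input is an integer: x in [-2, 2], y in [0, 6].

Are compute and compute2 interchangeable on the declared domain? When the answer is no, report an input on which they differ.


Behavior is preserved: although local variable names differ, plus statement counts differ, the outputs never diverge.
One worked example (x=2, y=5) — compute: division by zero -> ERROR; compute2: s = 3; division by zero -> ERROR; agreement on ERROR.
Across all 35 domain points the two functions coincide.
verdict: equivalent


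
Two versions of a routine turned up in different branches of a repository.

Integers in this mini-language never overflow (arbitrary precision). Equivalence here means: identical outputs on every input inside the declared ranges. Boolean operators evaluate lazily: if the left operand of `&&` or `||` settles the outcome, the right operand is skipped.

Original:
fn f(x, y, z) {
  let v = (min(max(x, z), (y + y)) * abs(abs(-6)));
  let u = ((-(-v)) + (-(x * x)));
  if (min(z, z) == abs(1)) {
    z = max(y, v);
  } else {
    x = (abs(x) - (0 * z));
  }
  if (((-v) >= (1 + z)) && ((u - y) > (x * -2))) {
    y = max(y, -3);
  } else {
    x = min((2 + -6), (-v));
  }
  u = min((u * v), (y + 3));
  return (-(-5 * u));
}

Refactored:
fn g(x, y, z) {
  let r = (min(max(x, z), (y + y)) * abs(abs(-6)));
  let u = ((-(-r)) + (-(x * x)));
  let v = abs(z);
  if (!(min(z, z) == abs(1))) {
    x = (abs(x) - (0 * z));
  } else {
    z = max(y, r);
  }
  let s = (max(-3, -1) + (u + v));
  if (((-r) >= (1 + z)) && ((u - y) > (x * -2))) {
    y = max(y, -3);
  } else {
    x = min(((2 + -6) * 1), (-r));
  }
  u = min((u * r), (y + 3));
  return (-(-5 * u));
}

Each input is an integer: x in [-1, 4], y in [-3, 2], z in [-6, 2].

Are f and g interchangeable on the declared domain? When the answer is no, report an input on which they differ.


Side by side, the visible changes include: constant usage differs; and min/max/abs usage differs; and local variable names differ; and arithmetic usage differs; and boolean connective usage differs; and statement counts differ.
Tracing x=0, y=-1, z=-3: f: v := -12 | u := -12 | (min(z, z) == abs(1)): false | x := 0 | (((-v) >= (1 + z)) && ((u - y) > (x * -2))): false | x := -4 | u := 2 | result 10 | g: r := -12 | u := -12 | v := 3 | (!(min(z, z) == abs(1))): true | x := 0 | s := -10 | (((-r) >= (1 + z)) && ((u - y) > (x * -2))): false | x := -4 | u := 2 | result 10 — matching result 10.
Checked all 324 inputs in the declared domain: the outputs agree on every one.
verdict: equivalent


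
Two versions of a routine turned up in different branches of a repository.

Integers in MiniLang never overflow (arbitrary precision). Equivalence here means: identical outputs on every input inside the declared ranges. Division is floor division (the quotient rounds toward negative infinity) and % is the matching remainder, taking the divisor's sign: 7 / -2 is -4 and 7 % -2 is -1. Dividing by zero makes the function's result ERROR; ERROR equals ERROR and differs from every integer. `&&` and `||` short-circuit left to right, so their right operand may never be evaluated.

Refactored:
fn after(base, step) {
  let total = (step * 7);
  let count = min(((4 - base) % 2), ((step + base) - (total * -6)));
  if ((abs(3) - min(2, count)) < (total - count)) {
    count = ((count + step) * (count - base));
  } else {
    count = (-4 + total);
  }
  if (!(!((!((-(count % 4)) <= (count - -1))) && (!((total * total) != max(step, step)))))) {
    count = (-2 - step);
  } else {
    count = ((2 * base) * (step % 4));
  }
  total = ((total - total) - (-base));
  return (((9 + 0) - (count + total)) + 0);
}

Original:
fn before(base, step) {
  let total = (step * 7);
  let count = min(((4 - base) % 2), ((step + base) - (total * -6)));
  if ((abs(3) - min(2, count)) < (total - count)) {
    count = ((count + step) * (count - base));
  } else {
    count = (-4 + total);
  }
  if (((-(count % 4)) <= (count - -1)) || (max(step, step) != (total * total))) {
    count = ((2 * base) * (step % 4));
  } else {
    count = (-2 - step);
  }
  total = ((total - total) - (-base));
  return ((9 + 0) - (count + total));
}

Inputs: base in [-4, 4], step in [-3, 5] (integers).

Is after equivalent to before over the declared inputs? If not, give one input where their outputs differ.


Differences: arithmetic usage differs, and boolean connective usage differs, and constant usage differs — yet all 81 inputs agree.
verdict: equivalent


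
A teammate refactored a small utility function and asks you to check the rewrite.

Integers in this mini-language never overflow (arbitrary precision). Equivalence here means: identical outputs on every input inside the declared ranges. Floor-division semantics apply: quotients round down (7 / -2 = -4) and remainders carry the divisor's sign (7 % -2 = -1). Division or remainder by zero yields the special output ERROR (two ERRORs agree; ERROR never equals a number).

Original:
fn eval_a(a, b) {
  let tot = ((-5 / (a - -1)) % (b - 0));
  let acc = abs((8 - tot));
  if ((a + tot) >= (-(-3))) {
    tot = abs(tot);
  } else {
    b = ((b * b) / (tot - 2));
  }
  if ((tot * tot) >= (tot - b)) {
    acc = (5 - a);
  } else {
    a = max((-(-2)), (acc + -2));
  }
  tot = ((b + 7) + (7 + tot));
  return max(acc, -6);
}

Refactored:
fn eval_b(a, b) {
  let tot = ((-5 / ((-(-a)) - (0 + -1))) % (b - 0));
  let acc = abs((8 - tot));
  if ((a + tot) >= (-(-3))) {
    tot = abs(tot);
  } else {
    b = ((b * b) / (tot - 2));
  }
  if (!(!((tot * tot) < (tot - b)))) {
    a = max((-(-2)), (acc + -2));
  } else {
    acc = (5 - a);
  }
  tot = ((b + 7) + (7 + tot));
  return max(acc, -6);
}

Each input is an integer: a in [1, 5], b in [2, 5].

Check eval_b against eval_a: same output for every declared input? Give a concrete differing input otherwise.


The two are interchangeable: constant usage differs; and boolean connective usage differs; and comparison usage differs; and arithmetic usage differs, and every declared input agrees.
As a probe, take a=2, b=2: eval_a runs tot becomes 0; next acc becomes 8; next ((a + tot) >= (-(-3))) evaluates to false; next b becomes -2; next ((tot * tot) >= (tot - b)) evaluates to false; next a becomes 6; next tot becomes 12; next final value 8; eval_b runs tot becomes 0; next acc becomes 8; next ((a + tot) >= (-(-3))) evaluates to false; next b becomes -2; next (!(!((tot * tot) < (tot - b)))) evaluates to true; next a becomes 6; next tot becomes 12; next final value 8; both end at 8.
Across all 20 domain points the two functions coincide.
verdict: equivalent


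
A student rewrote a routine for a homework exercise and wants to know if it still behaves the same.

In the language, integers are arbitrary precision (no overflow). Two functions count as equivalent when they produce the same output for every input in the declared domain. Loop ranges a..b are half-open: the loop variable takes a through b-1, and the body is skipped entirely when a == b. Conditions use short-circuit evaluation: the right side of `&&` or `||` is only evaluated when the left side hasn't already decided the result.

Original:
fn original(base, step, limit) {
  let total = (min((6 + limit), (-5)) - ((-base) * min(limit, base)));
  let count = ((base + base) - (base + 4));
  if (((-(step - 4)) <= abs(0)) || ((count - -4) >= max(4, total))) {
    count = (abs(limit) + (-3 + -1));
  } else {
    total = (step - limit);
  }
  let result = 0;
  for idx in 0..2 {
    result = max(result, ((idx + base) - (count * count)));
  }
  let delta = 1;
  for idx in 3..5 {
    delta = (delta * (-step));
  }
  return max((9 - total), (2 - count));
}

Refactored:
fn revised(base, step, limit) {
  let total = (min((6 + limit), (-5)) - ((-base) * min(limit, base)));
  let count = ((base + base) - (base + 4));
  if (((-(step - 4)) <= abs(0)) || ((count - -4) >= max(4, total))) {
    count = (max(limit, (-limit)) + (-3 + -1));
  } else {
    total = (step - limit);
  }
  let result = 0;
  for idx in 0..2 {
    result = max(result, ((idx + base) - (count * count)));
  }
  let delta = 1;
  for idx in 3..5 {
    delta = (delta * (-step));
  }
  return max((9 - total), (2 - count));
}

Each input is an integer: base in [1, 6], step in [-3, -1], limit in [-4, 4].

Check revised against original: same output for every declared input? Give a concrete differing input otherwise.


The two versions differ — the changes include min/max/abs usage differs.
As a probe, take base=3, step=-2, limit=-2: original runs total = -11; count = -1; (((-(step - 4)) <= abs(0)) || ((count - -4) >= max(4, total))) -> false; total = 0; result = 0; [idx=0]; result = 2; [idx=1]; result = 3; delta = 1; [idx=3]; delta = 2; [idx=4]; delta = 4; return 9; revised runs total = -11; count = -1; (((-(step - 4)) <= abs(0)) || ((count - -4) >= max(4, total))) -> false; total = 0; result = 0; [idx=0]; result = 2; [idx=1]; result = 3; delta = 1; [idx=3]; delta = 2; [idx=4]; delta = 4; return 9; both end at 9.
Every one of the 162 inputs gives matching results.
verdict: equivalent


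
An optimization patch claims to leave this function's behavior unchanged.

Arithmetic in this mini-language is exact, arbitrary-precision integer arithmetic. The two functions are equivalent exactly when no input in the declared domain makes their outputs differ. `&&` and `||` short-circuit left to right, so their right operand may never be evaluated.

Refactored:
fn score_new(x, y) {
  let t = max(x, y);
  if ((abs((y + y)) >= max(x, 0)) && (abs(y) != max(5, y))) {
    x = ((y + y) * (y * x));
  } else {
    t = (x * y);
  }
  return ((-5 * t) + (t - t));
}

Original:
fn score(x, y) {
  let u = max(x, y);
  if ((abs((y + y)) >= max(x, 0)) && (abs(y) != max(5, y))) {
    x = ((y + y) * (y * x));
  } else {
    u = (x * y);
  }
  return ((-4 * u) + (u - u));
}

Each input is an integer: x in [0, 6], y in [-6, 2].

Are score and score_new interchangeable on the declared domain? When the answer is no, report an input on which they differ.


Take x=0, y=1.
score: u becomes 1; next ((abs((y + y)) >= max(x, 0)) && (abs(y) != max(5, y))) evaluates to true; next x becomes 0; next final value -4
score_new: t becomes 1; next ((abs((y + y)) >= max(x, 0)) && (abs(y) != max(5, y))) evaluates to true; next x becomes 0; next final value -5
-4 != -5, so the rewrite changes behavior.
verdict: not equivalent; witness: x=0, y=1


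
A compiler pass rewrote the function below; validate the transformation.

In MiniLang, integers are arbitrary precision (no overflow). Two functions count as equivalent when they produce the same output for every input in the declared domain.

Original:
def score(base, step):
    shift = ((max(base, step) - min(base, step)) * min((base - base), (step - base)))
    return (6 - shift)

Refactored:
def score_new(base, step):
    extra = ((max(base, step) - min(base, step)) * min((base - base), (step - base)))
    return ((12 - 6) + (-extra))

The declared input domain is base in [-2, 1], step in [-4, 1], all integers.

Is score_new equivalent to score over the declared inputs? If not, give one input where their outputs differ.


Behavior is preserved: although arithmetic usage differs, constant usage differs, local variable names differ, the outputs never diverge.
One worked example (base=-1, step=1) — score: shift=0, then returns 6; score_new: extra=0, then returns 6; agreement on 6.
Checked all 24 inputs in the declared domain: the outputs agree on every one.
verdict: equivalent


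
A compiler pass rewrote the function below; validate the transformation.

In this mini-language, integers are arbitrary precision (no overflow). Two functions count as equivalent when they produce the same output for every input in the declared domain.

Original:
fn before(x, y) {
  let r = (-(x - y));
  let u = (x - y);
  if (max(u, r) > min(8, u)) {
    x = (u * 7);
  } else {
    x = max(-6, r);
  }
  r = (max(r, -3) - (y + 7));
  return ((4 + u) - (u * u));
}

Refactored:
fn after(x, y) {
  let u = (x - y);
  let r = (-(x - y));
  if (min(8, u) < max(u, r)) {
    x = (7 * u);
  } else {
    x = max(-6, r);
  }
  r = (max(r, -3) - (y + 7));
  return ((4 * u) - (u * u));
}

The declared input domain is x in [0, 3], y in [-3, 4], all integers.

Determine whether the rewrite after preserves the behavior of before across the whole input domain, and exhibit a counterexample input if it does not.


Try x=0, y=-3.
before: r becomes -3; next u becomes 3; next (max(u, r) > min(8, u)) evaluates to false; next x becomes -3; next r becomes -7; next final value -2
after: u becomes 3; next r becomes -3; next (min(8, u) < max(u, r)) evaluates to false; next x becomes -3; next r becomes -7; next final value 3
-2 vs 3 — the two versions disagree here.
verdict: not equivalent; witness: x=0, y=-3


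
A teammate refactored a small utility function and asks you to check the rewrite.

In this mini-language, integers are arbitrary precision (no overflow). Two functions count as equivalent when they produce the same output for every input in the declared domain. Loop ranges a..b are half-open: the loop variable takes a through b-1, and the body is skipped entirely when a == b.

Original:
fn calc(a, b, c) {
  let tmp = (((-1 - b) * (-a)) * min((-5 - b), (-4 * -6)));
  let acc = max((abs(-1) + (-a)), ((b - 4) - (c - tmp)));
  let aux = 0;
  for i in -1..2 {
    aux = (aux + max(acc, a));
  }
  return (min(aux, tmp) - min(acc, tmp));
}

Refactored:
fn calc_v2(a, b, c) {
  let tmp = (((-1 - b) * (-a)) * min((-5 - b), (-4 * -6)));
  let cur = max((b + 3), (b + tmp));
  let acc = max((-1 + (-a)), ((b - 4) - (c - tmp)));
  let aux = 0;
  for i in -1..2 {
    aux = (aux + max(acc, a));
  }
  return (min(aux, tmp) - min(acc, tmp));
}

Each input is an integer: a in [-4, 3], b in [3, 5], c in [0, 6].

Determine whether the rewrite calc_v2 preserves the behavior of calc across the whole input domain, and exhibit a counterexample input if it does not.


a=0, b=3, c=0 yields 0 from calc but 1 from calc_v2.
verdict: not equivalent; witness: a=0, b=3, c=0


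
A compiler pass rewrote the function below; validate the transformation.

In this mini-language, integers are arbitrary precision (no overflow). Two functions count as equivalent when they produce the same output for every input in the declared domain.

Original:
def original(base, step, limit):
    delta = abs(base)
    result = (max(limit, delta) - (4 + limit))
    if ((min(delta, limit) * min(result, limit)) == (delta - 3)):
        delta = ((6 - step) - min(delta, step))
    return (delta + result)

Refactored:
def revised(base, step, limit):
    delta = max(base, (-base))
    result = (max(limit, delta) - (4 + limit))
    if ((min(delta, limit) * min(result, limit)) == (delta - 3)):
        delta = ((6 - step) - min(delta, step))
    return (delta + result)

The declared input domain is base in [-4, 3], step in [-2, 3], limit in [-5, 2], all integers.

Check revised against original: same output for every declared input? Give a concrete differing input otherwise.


Reading the diff, among the changes: min/max/abs usage differs.
As a probe, take base=3, step=-1, limit=-3: original runs delta=3, then result=2, then ((min(delta, limit) * min(result, limit)) == (delta - 3)) is false, then returns 5; revised runs delta=3, then result=2, then ((min(delta, limit) * min(result, limit)) == (delta - 3)) is false, then returns 5; both end at 5.
Checked all 384 inputs in the declared domain: the outputs agree on every one.
verdict: equivalent


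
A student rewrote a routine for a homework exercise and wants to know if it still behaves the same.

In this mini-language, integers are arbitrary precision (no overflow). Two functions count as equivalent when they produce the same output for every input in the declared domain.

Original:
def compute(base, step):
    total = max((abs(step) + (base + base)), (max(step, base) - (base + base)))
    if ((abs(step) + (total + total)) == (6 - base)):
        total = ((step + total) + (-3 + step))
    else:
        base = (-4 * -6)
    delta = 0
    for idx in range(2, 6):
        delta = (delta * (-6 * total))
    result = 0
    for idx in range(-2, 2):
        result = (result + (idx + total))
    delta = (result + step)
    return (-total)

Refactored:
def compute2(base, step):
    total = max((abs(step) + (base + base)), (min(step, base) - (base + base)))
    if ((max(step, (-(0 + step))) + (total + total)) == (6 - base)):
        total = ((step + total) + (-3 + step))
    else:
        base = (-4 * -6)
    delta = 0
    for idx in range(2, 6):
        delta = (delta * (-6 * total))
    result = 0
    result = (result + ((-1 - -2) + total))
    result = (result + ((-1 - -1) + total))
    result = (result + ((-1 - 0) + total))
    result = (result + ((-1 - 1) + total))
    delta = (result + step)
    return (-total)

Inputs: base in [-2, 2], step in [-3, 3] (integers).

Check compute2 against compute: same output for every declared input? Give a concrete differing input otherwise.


There is a counterexample at base=-2, step=-3: -2 on one side, -1 on the other.
compute: total=2, then ((abs(step) + (total + total)) == (6 - base)) is false, then base=24, then delta=0, then (idx=2), then delta=0, then (idx=3), then delta=0, then (idx=4), then delta=0, then (idx=5), then delta=0, then result=0, then (idx=-2), then result=0, then (idx=-1), then result=1, then (idx=0), then result=3, then (idx=1), then result=6, then delta=3, then returns -2
compute2: total=1, then ((max(step, (-(0 + step))) + (total + total)) == (6 - base)) is false, then base=24, then delta=0, then (idx=2), then delta=0, then (idx=3), then delta=0, then (idx=4), then delta=0, then (idx=5), then delta=0, then result=0, then result=2, then result=3, then result=3, then result=2, then delta=-1, then returns -1
verdict: not equivalent; witness: base=-2, step=-3


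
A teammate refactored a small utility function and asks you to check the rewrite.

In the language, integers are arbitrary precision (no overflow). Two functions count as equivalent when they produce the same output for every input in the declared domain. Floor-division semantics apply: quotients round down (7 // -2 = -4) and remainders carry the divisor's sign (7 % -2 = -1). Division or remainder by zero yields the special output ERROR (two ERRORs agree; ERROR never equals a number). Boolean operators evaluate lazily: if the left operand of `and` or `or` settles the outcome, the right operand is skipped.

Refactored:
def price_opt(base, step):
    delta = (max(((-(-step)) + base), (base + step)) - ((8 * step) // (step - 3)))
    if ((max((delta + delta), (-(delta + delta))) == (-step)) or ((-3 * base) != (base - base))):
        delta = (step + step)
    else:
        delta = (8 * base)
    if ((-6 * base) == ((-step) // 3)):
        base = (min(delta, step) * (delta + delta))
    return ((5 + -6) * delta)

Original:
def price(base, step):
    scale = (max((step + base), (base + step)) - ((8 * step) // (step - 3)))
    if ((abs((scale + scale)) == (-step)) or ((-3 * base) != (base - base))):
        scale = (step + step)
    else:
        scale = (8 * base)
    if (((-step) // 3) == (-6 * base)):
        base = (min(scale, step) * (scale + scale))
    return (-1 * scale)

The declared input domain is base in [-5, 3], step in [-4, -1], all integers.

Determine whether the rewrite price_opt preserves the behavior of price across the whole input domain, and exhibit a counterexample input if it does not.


The two versions differ — the changes include min/max/abs usage differs; also local variable names differ; also constant usage differs; also arithmetic usage differs.
Spot check at base=3, step=-3 — price: scale becomes -4; next ((abs((scale + scale)) == (-step)) or ((-3 * base) != (base - base))) evaluates to true; next scale becomes -6; next (((-step) // 3) == (-6 * base)) evaluates to false; next final value 6. price_opt: delta becomes -4; next ((max((delta + delta), (-(delta + delta))) == (-step)) or ((-3 * base) != (base - base))) evaluates to true; next delta becomes -6; next ((-6 * base) == ((-step) // 3)) evaluates to false; next final value 6. Both give 6.
An exhaustive pass over the 36 declared inputs shows identical outputs.
verdict: equivalent


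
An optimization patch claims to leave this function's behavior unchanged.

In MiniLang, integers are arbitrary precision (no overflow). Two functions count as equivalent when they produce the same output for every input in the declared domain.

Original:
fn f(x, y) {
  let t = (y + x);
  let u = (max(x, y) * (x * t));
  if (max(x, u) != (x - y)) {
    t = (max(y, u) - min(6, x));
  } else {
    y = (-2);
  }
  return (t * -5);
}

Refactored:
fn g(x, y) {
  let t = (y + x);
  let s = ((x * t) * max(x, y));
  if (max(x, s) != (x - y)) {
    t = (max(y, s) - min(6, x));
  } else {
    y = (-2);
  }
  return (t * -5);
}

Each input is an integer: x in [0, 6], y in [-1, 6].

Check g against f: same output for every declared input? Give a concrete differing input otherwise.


Although local variable names differ, 56/56 inputs agree.
verdict: equivalent


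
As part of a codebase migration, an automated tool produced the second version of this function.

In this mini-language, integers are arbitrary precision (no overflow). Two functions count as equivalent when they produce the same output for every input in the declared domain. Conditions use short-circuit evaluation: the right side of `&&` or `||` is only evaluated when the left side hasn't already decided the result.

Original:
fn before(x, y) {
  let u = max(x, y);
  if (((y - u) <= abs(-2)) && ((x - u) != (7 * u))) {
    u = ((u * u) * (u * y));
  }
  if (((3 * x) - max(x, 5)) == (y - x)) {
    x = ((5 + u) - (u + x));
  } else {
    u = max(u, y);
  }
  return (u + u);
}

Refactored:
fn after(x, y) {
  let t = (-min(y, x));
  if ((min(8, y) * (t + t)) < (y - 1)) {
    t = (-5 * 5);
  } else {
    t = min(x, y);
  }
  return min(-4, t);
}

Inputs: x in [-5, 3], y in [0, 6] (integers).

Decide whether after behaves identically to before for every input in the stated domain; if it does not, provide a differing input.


Not equivalent: x=-5, y=0 separates them (0 vs -5).
before: u=0, then (((y - u) <= abs(-2)) && ((x - u) != (7 * u))) is true, then u=0, then (((3 * x) - max(x, 5)) == (y - x)) is false, then u=0, then returns 0
after: t=5, then ((min(8, y) * (t + t)) < (y - 1)) is false, then t=-5, then returns -5
verdict: not equivalent; witness: x=-5, y=0


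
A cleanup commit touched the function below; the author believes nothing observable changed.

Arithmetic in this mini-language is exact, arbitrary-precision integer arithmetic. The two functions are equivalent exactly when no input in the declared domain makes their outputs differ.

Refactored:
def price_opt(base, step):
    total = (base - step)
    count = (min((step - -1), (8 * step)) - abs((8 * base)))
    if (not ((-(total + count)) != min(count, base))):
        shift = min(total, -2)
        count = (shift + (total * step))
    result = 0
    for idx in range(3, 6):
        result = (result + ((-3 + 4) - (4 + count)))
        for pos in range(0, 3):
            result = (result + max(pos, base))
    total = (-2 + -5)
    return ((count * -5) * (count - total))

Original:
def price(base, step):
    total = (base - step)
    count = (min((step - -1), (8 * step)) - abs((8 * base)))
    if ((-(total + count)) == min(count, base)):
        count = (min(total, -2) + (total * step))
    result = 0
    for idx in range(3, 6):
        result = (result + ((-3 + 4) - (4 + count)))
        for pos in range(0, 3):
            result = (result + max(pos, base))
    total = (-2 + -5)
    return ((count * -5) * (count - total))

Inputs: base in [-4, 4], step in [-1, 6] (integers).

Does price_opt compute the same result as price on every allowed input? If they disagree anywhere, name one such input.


Side by side, the visible changes include: local variable names differ; boolean connective usage differs; statement counts differ; comparison usage differs.
One worked example (base=-3, step=-1) — price: total = -2; count = -32; ((-(total + count)) == min(count, base)) -> false; result = 0; [idx=3]; result = 29; [pos=0]; result = 29; [pos=1]; result = 30; [pos=2]; result = 32; [idx=4]; result = 61; [pos=0]; result = 61; [pos=1]; result = 62; [pos=2]; result = 64; [idx=5]; result = 93; [pos=0]; result = 93; [pos=1]; result = 94; [pos=2]; result = 96; total = -7; return -4000; price_opt: total = -2; count = -32; (not ((-(total + count)) != min(count, base))) -> false; result = 0; [idx=3]; result = 29; [pos=0]; result = 29; [pos=1]; result = 30; [pos=2]; result = 32; [idx=4]; result = 61; [pos=0]; result = 61; [pos=1]; result = 62; [pos=2]; result = 64; [idx=5]; result = 93; [pos=0]; result = 93; [pos=1]; result = 94; [pos=2]; result = 96; total = -7; return -4000; agreement on -4000.
Checked all 72 inputs in the declared domain: the outputs agree on every one.
verdict: equivalent


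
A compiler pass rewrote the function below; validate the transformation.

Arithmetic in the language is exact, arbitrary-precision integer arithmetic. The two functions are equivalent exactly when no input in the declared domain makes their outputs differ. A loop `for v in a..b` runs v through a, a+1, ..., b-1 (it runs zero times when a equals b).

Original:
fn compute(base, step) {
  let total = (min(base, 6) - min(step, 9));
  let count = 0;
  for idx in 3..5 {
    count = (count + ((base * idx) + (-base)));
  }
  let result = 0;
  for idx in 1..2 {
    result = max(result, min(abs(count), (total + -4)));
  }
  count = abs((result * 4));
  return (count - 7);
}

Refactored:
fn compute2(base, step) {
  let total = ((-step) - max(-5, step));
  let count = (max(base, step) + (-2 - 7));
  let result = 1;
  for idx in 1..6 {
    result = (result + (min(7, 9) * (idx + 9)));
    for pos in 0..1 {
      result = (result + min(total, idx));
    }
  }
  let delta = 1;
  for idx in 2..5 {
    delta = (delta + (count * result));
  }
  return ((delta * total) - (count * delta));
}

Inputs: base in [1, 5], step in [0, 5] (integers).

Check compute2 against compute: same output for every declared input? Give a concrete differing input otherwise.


Not equivalent: base=1, step=0 separates them (-7 vs -80824).
compute: total := 1 | count := 0 | iter idx=3: | count := 2 | iter idx=4: | count := 5 | result := 0 | iter idx=1: | result := 0 | count := 0 | result -7
compute2: total := 0 | count := -8 | result := 1 | iter idx=1: | result := 71 | iter pos=0: | result := 71 | iter idx=2: | result := 148 | iter pos=0: | result := 148 | iter idx=3: | result := 232 | iter pos=0: | result := 232 | iter idx=4: | result := 323 | iter pos=0: | result := 323 | iter idx=5: | result := 421 | iter pos=0: | result := 421 | delta := 1 | iter idx=2: | delta := -3367 | iter idx=3: | delta := -6735 | iter idx=4: | delta := -10103 | result -80824
verdict: not equivalent; witness: base=1, step=0
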